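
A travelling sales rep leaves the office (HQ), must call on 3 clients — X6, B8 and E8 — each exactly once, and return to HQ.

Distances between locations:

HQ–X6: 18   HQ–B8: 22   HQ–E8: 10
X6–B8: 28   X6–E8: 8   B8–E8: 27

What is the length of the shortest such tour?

With 3 stops there are 3!/2 = 3 distinct round trips (a route and its reverse cost the same).
HQ - X6 - B8 - E8 - HQ: 18+28+27+10 = 83
HQ - X6 - E8 - B8 - HQ: 18+8+27+22 = 75
HQ - B8 - X6 - E8 - HQ: 22+28+8+10 = 68
The minimum is 68.
One optimal route: HQ → B8 → X6 → E8 → HQ (or its reverse).

Minimum total distance: 68.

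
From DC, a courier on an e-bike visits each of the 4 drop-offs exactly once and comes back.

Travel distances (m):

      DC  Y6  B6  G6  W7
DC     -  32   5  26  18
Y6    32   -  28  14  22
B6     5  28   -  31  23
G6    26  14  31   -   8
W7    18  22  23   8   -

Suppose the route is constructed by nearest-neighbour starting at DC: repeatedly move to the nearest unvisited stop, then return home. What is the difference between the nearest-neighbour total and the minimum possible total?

The nearest-neighbour route is 9 m longer than optimal.

DC: B6=5, W7=18, G6=26, Y6=32 ⇒ B6
B6: W7=23, Y6=28, G6=31 ⇒ W7
W7: G6=8, Y6=22 ⇒ G6
G6: Y6=14 ⇒ Y6
NN route DC → B6 → W7 → G6 → Y6 → DC costs 82.
Optimal: DC → B6 → Y6 → G6 → W7 → DC costs 73 (by enumerating all 12 distinct tours).
Excess = 82 − 73 = 9.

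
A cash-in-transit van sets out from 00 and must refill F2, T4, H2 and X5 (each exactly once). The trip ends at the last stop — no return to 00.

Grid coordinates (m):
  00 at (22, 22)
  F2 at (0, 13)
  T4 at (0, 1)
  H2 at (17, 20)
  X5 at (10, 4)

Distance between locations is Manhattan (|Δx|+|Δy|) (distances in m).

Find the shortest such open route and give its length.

There are 4! = 24 possible orderings.
00 - F2 - T4 - H2 - X5: 31+12+36+23 = 102
00 - F2 - T4 - X5 - H2: 31+12+13+23 = 79
00 - F2 - H2 - T4 - X5: 31+24+36+13 = 104
00 - F2 - H2 - X5 - T4: 31+24+23+13 = 91
00 - F2 - X5 - T4 - H2: 31+19+13+36 = 99
00 - F2 - X5 - H2 - T4: 31+19+23+36 = 109
00 - T4 - F2 - H2 - X5: 43+12+24+23 = 102
00 - T4 - F2 - X5 - H2: 43+12+19+23 = 97
00 - T4 - H2 - F2 - X5: 43+36+24+19 = 122
00 - T4 - H2 - X5 - F2: 43+36+23+19 = 121
00 - T4 - X5 - F2 - H2: 43+13+19+24 = 99
00 - T4 - X5 - H2 - F2: 43+13+23+24 = 103
00 - H2 - F2 - T4 - X5: 7+24+12+13 = 56
00 - H2 - F2 - X5 - T4: 7+24+19+13 = 63
… (10 more)
00 - H2 - X5 - T4 - F2: 7+23+13+12 = 55  ← best
The minimum is 55.
One shortest path: 00 → H2 → X5 → T4 → F2.

55 m — the minimum one-way total.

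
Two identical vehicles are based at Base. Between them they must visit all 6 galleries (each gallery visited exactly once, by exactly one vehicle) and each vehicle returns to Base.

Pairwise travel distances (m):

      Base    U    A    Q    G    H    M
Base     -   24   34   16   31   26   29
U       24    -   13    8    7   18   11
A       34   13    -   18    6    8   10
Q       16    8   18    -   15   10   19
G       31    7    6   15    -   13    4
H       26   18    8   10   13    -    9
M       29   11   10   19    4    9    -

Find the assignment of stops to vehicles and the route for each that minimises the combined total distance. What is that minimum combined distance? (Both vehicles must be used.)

111 m — the smallest possible combined total.

There are 2^5 − 1 = 31 ways to divide the 6 stops into two non-empty groups. For each, the best each vehicle can do is its own shortest tour through its group:
  {U} + {A, Q, G, H, M}: 48 + 73 = 121
  {A} + {U, Q, G, H, M}: 68 + 70 = 138
  {U, A} + {Q, G, H, M}: 71 + 70 = 141
  {Q} + {U, A, G, H, M}: 32 + 79 = 111
  {U, Q} + {A, G, H, M}: 48 + 73 = 121
  {A, Q} + {U, G, H, M}: 68 + 70 = 138
  … (31 splits in total)
Best: vehicle 1 Base → Q → Base = 32; vehicle 2 Base → U → G → M → A → H → Base = 79; combined 111.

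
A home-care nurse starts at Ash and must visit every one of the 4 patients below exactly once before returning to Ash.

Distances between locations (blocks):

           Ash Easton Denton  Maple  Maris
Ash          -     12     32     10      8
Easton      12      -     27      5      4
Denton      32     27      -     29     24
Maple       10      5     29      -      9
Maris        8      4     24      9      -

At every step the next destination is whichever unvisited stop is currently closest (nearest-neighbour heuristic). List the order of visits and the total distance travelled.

78 blocks along Ash → Maris → Easton → Maple → Denton → Ash.

At Ash the remaining stops are Maris 8, Maple 10, Easton 12, Denton 32; go to Maris.
At Maris the remaining stops are Easton 4, Maple 9, Denton 24; go to Easton.
At Easton the remaining stops are Maple 5, Denton 27; go to Maple.
At Maple the remaining stops are Denton 29; go to Denton.
Return Denton→Ash: 32.
Total = 8 + 4 + 5 + 29 + 32 = 78.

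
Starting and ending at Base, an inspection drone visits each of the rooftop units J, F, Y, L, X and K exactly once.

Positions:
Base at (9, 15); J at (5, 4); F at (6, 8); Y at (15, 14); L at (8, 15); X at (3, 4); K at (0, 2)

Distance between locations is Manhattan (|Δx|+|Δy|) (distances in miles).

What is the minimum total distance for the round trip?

56 miles — the shortest possible round trip.

Base → J → F → Y → L → X → K → Base: 15+5+15+8+16+5+22 = 86
Base → J → F → Y → L → K → X → Base: 15+5+15+8+21+5+17 = 86
Base → J → F → Y → X → L → K → Base: 15+5+15+22+16+21+22 = 116
Base → J → F → Y → X → K → L → Base: 15+5+15+22+5+21+1 = 84
Base → J → F → Y → K → L → X → Base: 15+5+15+27+21+16+17 = 116
Base → J → F → Y → K → X → L → Base: 15+5+15+27+5+16+1 = 84
Base → J → F → L → Y → X → K → Base: 15+5+9+8+22+5+22 = 86
Base → J → F → L → Y → K → X → Base: 15+5+9+8+27+5+17 = 86
… (352 more)
Base → Y → J → X → K → F → L → Base: 7+20+2+5+12+9+1 = 56  ← best
The minimum is 56.
One optimal route: Base → Y → J → X → K → F → L → Base (or its reverse).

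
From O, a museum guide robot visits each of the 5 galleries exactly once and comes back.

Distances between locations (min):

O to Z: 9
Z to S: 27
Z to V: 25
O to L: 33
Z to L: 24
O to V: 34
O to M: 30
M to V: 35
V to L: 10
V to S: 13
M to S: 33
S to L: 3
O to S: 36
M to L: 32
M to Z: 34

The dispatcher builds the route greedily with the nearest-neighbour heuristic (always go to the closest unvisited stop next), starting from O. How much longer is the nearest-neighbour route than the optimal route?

O: Z=9, M=30, L=33, V=34, S=36 ⇒ Z
Z: L=24, V=25, S=27, M=34 ⇒ L
L: S=3, V=10, M=32 ⇒ S
S: V=13, M=33 ⇒ V
V: M=35 ⇒ M
NN route O → Z → L → S → V → M → O costs 114.
Optimal: O → M → S → L → V → Z → O costs 110 (by enumerating all 60 distinct tours).
Excess = 114 − 110 = 4.

4 min longer than the optimal tour.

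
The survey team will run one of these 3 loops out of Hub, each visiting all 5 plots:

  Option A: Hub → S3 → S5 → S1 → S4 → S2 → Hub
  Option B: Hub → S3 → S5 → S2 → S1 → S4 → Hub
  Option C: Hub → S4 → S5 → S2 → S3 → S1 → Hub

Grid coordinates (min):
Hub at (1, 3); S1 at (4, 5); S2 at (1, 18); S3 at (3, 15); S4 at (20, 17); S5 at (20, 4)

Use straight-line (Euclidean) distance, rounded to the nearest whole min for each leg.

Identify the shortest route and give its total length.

Option A: 12 + 20 + 16 + 20 + 19 + 15 = 102
Option B: 12 + 20 + 24 + 13 + 20 + 24 = 113
Option C: 24 + 13 + 24 + 4 + 10 + 4 = 79

79 min — Option C is the shortest.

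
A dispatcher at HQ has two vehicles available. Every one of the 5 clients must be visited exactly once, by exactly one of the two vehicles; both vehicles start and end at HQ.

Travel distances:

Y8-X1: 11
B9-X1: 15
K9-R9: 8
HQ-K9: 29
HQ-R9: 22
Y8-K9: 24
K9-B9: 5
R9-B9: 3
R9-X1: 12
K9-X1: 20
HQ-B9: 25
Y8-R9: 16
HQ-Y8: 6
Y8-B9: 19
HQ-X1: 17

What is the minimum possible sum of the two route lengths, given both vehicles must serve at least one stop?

Minimum combined distance: 78.

Try each way of splitting the stops between the two vehicles (each non-empty) and, for each split, find the best tour for each vehicle:
  {Y8} + {K9, R9, B9, X1}: 12 + 66 = 78
  {K9} + {Y8, R9, B9, X1}: 58 + 57 = 115
  {Y8, K9} + {R9, B9, X1}: 59 + 57 = 116
  {R9} + {Y8, K9, B9, X1}: 44 + 66 = 110
  {Y8, R9} + {K9, B9, X1}: 44 + 66 = 110
  {K9, R9} + {Y8, B9, X1}: 59 + 57 = 116
  … (15 splits in total)
Best: vehicle 1 HQ → Y8 → HQ = 12; vehicle 2 HQ → K9 → B9 → R9 → X1 → HQ = 66; combined 78.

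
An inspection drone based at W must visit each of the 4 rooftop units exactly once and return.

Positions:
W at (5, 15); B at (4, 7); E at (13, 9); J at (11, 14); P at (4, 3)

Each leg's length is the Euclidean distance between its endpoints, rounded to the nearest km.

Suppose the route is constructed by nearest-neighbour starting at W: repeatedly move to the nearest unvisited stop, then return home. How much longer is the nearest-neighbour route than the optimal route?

2 km longer than the optimal tour.

W: J=6, B=8, E=10, P=12 ⇒ J
J: E=5, B=10, P=13 ⇒ E
E: B=9, P=11 ⇒ B
B: P=4 ⇒ P
NN route W → J → E → B → P → W costs 36.
Optimal: W → B → P → E → J → W costs 34 (by enumerating all 12 distinct tours).
Excess = 36 − 34 = 2.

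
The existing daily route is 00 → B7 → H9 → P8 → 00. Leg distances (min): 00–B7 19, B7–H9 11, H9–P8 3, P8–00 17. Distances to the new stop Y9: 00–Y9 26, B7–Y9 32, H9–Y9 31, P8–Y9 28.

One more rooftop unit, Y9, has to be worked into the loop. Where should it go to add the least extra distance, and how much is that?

Insertion cost between consecutive stops i–j is d(i,Y9) + d(Y9,j) − d(i,j):
  between 00 and B7: 26 + 32 − 19 = 39
  between B7 and H9: 32 + 31 − 11 = 52
  between H9 and P8: 31 + 28 − 3 = 56
  between P8 and 00: 28 + 26 − 17 = 37
Cheapest insertion is between P8 and 00, adding 37.
New total = 50 + 37 = 87.

Adding 37 min by placing Y9 on the P8–00 leg.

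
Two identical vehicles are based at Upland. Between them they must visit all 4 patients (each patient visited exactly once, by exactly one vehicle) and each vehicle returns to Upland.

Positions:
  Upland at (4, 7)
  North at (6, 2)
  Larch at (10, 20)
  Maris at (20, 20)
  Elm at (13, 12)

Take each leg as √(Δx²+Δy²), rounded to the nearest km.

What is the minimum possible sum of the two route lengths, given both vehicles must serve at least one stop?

Check every non-empty split of the stops between the two vehicles; for each half take its own optimal tour:
  {North} + {Larch, Maris, Elm}: 10 + 45 = 55
  {Larch} + {North, Maris, Elm}: 28 + 49 = 77
  {North, Larch} + {Maris, Elm}: 37 + 42 = 79
  {Maris} + {North, Larch, Elm}: 42 + 40 = 82
  {North, Maris} + {Larch, Elm}: 49 + 33 = 82
  {Larch, Maris} + {North, Elm}: 45 + 27 = 72
  … (7 splits in total)
Best: vehicle 1 Upland → North → Upland = 10; vehicle 2 Upland → Larch → Maris → Elm → Upland = 45; combined 55.

55 km — the smallest possible combined total.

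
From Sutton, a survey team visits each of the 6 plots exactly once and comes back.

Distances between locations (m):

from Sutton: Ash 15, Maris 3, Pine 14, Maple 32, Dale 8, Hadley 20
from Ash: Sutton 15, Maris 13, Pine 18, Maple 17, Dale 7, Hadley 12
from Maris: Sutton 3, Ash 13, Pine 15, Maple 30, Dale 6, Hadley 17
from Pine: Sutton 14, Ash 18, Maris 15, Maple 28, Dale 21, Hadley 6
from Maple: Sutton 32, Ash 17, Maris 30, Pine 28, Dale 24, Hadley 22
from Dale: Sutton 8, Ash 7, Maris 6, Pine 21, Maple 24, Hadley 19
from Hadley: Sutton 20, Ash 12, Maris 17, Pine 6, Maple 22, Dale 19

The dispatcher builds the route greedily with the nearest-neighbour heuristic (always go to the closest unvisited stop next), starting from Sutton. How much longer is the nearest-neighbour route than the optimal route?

The nearest-neighbour route is 19 m longer than optimal.

Sutton: Maris=3, Dale=8, Pine=14, Ash=15, Hadley=20, Maple=32 ⇒ Maris
Maris: Dale=6, Ash=13, Pine=15, Hadley=17, Maple=30 ⇒ Dale
Dale: Ash=7, Hadley=19, Pine=21, Maple=24 ⇒ Ash
Ash: Hadley=12, Maple=17, Pine=18 ⇒ Hadley
Hadley: Pine=6, Maple=22 ⇒ Pine
Pine: Maple=28 ⇒ Maple
NN route Sutton → Maris → Dale → Ash → Hadley → Pine → Maple → Sutton costs 94.
Optimal: Sutton → Maris → Dale → Ash → Maple → Hadley → Pine → Sutton costs 75 (by enumerating all 360 distinct tours).
Excess = 94 − 75 = 19.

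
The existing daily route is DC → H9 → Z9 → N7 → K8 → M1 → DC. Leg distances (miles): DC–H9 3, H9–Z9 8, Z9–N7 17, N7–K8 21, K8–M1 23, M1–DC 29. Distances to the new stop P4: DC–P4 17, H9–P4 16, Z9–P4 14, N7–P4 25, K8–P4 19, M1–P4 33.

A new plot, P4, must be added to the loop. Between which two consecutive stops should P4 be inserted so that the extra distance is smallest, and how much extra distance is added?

Insertion cost between consecutive stops i–j is d(i,P4) + d(P4,j) − d(i,j):
  between DC and H9: 17 + 16 − 3 = 30
  between H9 and Z9: 16 + 14 − 8 = 22
  between Z9 and N7: 14 + 25 − 17 = 22
  between N7 and K8: 25 + 19 − 21 = 23
  between K8 and M1: 19 + 33 − 23 = 29
  between M1 and DC: 33 + 17 − 29 = 21
Cheapest insertion is between M1 and DC, adding 21.
New total = 101 + 21 = 122.

Minimum extra distance: 21 miles, inserting P4 between M1 and DC.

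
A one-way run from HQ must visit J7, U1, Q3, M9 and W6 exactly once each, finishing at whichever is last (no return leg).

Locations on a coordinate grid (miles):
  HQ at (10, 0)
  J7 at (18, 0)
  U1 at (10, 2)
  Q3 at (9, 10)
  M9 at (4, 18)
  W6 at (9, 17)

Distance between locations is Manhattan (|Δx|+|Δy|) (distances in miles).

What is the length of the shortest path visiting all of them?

40 miles — the minimum one-way total.

There are 5! = 120 possible orderings.
HQ → J7 → U1 → Q3 → M9 → W6: 8+10+9+13+6 = 46
HQ → J7 → U1 → Q3 → W6 → M9: 8+10+9+7+6 = 40
HQ → J7 → U1 → M9 → Q3 → W6: 8+10+22+13+7 = 60
HQ → J7 → U1 → M9 → W6 → Q3: 8+10+22+6+7 = 53
HQ → J7 → U1 → W6 → Q3 → M9: 8+10+16+7+13 = 54
HQ → J7 → U1 → W6 → M9 → Q3: 8+10+16+6+13 = 53
HQ → J7 → Q3 → U1 → M9 → W6: 8+19+9+22+6 = 64
HQ → J7 → Q3 → U1 → W6 → M9: 8+19+9+16+6 = 58
HQ → J7 → Q3 → M9 → U1 → W6: 8+19+13+22+16 = 78
HQ → J7 → Q3 → M9 → W6 → U1: 8+19+13+6+16 = 62
HQ → J7 → Q3 → W6 → U1 → M9: 8+19+7+16+22 = 72
HQ → J7 → Q3 → W6 → M9 → U1: 8+19+7+6+22 = 62
HQ → J7 → M9 → U1 → Q3 → W6: 8+32+22+9+7 = 78
HQ → J7 → M9 → U1 → W6 → Q3: 8+32+22+16+7 = 85
… (106 more)
The minimum is 40.
One shortest path: HQ → J7 → U1 → Q3 → W6 → M9.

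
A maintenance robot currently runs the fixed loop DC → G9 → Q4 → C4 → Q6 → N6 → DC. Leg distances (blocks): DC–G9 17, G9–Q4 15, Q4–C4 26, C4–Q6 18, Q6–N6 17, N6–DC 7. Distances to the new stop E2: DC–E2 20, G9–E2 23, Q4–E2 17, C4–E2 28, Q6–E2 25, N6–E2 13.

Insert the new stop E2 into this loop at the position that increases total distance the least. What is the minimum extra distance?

Adding 19 blocks by placing E2 on the Q4–C4 leg.

Insertion cost between consecutive stops i–j is d(i,E2) + d(E2,j) − d(i,j):
  between DC and G9: 20 + 23 − 17 = 26
  between G9 and Q4: 23 + 17 − 15 = 25
  between Q4 and C4: 17 + 28 − 26 = 19
  between C4 and Q6: 28 + 25 − 18 = 35
  between Q6 and N6: 25 + 13 − 17 = 21
  between N6 and DC: 13 + 20 − 7 = 26
Cheapest insertion is between Q4 and C4, adding 19.
New total = 100 + 19 = 119.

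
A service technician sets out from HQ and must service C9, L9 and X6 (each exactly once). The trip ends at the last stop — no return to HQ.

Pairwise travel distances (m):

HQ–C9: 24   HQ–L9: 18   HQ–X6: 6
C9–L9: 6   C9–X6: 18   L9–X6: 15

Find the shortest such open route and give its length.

27 m — the minimum one-way total.

There are 3! = 6 possible orderings.
HQ→C9→L9→X6: 24+6+15 = 45
HQ→C9→X6→L9: 24+18+15 = 57
HQ→L9→C9→X6: 18+6+18 = 42
HQ→L9→X6→C9: 18+15+18 = 51
HQ→X6→C9→L9: 6+18+6 = 30
HQ→X6→L9→C9: 6+15+6 = 27
The minimum is 27.
One shortest path: HQ → X6 → L9 → C9.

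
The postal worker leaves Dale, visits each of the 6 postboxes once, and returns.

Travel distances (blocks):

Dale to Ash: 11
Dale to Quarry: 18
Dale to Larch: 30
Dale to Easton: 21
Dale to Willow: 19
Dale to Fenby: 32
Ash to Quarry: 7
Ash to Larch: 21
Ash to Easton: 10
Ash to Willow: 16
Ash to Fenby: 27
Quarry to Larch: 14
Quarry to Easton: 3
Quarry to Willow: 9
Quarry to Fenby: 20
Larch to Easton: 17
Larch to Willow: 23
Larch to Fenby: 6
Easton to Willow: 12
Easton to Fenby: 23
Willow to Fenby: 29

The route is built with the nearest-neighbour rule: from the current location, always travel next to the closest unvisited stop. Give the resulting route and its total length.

Nearest-neighbour total = 94 blocks; route Dale → Ash → Quarry → Easton → Willow → Larch → Fenby → Dale.

From Dale: distances to unvisited — Ash=11, Quarry=18, Willow=19, Easton=21, Larch=30, Fenby=32. Nearest is Ash (11).
From Ash: distances to unvisited — Quarry=7, Easton=10, Willow=16, Larch=21, Fenby=27. Nearest is Quarry (7).
From Quarry: distances to unvisited — Easton=3, Willow=9, Larch=14, Fenby=20. Nearest is Easton (3).
From Easton: distances to unvisited — Willow=12, Larch=17, Fenby=23. Nearest is Willow (12).
From Willow: distances to unvisited — Larch=23, Fenby=29. Nearest is Larch (23).
From Larch: distances to unvisited — Fenby=6. Nearest is Fenby (6).
Return Fenby→Dale: 32.
Total = 11 + 7 + 3 + 12 + 23 + 6 + 32 = 94.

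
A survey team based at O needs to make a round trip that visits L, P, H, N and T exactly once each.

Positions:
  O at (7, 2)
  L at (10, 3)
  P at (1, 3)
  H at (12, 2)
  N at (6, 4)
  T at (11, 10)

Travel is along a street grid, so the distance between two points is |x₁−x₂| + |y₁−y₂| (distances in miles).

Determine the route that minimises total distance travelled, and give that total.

With 5 stops there are 5!/2 = 60 distinct round trips (a route and its reverse cost the same).
O - L - P - H - N - T - O: 4+9+12+8+11+12 = 56
O - L - P - H - T - N - O: 4+9+12+9+11+3 = 48
O - L - P - N - H - T - O: 4+9+6+8+9+12 = 48
O - L - P - N - T - H - O: 4+9+6+11+9+5 = 44
O - L - P - T - H - N - O: 4+9+17+9+8+3 = 50
O - L - P - T - N - H - O: 4+9+17+11+8+5 = 54
O - L - H - P - N - T - O: 4+3+12+6+11+12 = 48
O - L - H - P - T - N - O: 4+3+12+17+11+3 = 50
O - L - H - N - P - T - O: 4+3+8+6+17+12 = 50
O - L - H - N - T - P - O: 4+3+8+11+17+7 = 50
O - L - H - T - P - N - O: 4+3+9+17+6+3 = 42
O - L - H - T - N - P - O: 4+3+9+11+6+7 = 40
O - L - N - P - H - T - O: 4+5+6+12+9+12 = 48
O - L - N - P - T - H - O: 4+5+6+17+9+5 = 46
… (46 more)
The minimum is 40.
One optimal route: O → L → H → T → N → P → O (or its reverse).

Shortest round trip = 40 miles.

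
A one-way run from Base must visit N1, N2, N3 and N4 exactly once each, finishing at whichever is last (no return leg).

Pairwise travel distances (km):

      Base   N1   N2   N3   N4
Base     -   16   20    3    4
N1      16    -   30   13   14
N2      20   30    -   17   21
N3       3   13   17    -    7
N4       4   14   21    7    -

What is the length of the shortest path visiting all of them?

There are 4! = 24 possible orderings.
Base - N1 - N2 - N3 - N4: 16+30+17+7 = 70
Base - N1 - N2 - N4 - N3: 16+30+21+7 = 74
Base - N1 - N3 - N2 - N4: 16+13+17+21 = 67
Base - N1 - N3 - N4 - N2: 16+13+7+21 = 57
Base - N1 - N4 - N2 - N3: 16+14+21+17 = 68
Base - N1 - N4 - N3 - N2: 16+14+7+17 = 54
Base - N2 - N1 - N3 - N4: 20+30+13+7 = 70
Base - N2 - N1 - N4 - N3: 20+30+14+7 = 71
Base - N2 - N3 - N1 - N4: 20+17+13+14 = 64
Base - N2 - N3 - N4 - N1: 20+17+7+14 = 58
Base - N2 - N4 - N1 - N3: 20+21+14+13 = 68
Base - N2 - N4 - N3 - N1: 20+21+7+13 = 61
Base - N3 - N1 - N2 - N4: 3+13+30+21 = 67
Base - N3 - N1 - N4 - N2: 3+13+14+21 = 51
… (10 more)
Base - N4 - N1 - N3 - N2: 4+14+13+17 = 48  ← best
The minimum is 48.
One shortest path: Base → N4 → N1 → N3 → N2.

Minimum one-way distance = 48 km.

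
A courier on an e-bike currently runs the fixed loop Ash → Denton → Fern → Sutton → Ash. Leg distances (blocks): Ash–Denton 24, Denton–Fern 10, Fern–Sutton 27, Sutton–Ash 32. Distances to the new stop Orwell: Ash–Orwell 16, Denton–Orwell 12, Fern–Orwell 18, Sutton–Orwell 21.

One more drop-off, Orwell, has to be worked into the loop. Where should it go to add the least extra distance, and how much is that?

Adding 4 blocks by placing Orwell on the Ash–Denton leg.

Insertion cost between consecutive stops i–j is d(i,Orwell) + d(Orwell,j) − d(i,j):
  between Ash and Denton: 16 + 12 − 24 = 4
  between Denton and Fern: 12 + 18 − 10 = 20
  between Fern and Sutton: 18 + 21 − 27 = 12
  between Sutton and Ash: 21 + 16 − 32 = 5
Cheapest insertion is between Ash and Denton, adding 4.
New total = 93 + 4 = 97.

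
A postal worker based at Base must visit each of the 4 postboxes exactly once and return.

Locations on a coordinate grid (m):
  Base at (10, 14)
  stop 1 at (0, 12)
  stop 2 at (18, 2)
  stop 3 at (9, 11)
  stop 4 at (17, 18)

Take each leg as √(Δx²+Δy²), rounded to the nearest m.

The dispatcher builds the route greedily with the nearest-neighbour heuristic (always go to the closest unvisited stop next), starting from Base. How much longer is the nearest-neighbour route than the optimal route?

4 m longer than the optimal tour.

From Base: stop 3=3, stop 4=8, stop 1=10, stop 2=14 → choose stop 3 (3).
From stop 3: stop 1=9, stop 4=11, stop 2=13 → choose stop 1 (9).
From stop 1: stop 4=18, stop 2=21 → choose stop 4 (18).
From stop 4: stop 2=16 → choose stop 2 (16).
NN route Base → stop 3 → stop 1 → stop 4 → stop 2 → Base costs 60.
Optimal: Base → stop 1 → stop 3 → stop 2 → stop 4 → Base costs 56 (by enumerating all 12 distinct tours).
Excess = 60 − 56 = 4.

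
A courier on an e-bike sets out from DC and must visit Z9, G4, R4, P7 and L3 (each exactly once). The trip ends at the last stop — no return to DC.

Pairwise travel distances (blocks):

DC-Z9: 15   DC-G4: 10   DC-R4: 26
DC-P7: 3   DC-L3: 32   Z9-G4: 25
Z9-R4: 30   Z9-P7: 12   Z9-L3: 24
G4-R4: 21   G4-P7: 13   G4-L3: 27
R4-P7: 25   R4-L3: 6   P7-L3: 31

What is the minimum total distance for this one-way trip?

65 blocks — the minimum one-way total.

There are 5! = 120 possible orderings.
DC→Z9→G4→R4→P7→L3: 15+25+21+25+31 = 117
DC→Z9→G4→R4→L3→P7: 15+25+21+6+31 = 98
DC→Z9→G4→P7→R4→L3: 15+25+13+25+6 = 84
DC→Z9→G4→P7→L3→R4: 15+25+13+31+6 = 90
DC→Z9→G4→L3→R4→P7: 15+25+27+6+25 = 98
DC→Z9→G4→L3→P7→R4: 15+25+27+31+25 = 123
DC→Z9→R4→G4→P7→L3: 15+30+21+13+31 = 110
DC→Z9→R4→G4→L3→P7: 15+30+21+27+31 = 124
DC→Z9→R4→P7→G4→L3: 15+30+25+13+27 = 110
DC→Z9→R4→P7→L3→G4: 15+30+25+31+27 = 128
DC→Z9→R4→L3→G4→P7: 15+30+6+27+13 = 91
DC→Z9→R4→L3→P7→G4: 15+30+6+31+13 = 95
DC→Z9→P7→G4→R4→L3: 15+12+13+21+6 = 67
DC→Z9→P7→G4→L3→R4: 15+12+13+27+6 = 73
… (106 more)
DC→G4→P7→Z9→L3→R4: 10+13+12+24+6 = 65  ← best
The minimum is 65.
One shortest path: DC → G4 → P7 → Z9 → L3 → R4.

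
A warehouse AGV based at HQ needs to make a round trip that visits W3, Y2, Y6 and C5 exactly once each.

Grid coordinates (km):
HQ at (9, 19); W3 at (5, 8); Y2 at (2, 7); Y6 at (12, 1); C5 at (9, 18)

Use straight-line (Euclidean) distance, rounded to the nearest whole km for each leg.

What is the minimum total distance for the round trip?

With 4 stops there are 4!/2 = 12 distinct round trips (a route and its reverse cost the same).
HQ → W3 → Y2 → Y6 → C5 → HQ: 12+3+12+17+1 = 45
HQ → W3 → Y2 → C5 → Y6 → HQ: 12+3+13+17+18 = 63
HQ → W3 → Y6 → Y2 → C5 → HQ: 12+10+12+13+1 = 48
HQ → W3 → Y6 → C5 → Y2 → HQ: 12+10+17+13+14 = 66
HQ → W3 → C5 → Y2 → Y6 → HQ: 12+11+13+12+18 = 66
HQ → W3 → C5 → Y6 → Y2 → HQ: 12+11+17+12+14 = 66
HQ → Y2 → W3 → Y6 → C5 → HQ: 14+3+10+17+1 = 45
HQ → Y2 → W3 → C5 → Y6 → HQ: 14+3+11+17+18 = 63
HQ → Y2 → Y6 → W3 → C5 → HQ: 14+12+10+11+1 = 48
HQ → Y2 → C5 → W3 → Y6 → HQ: 14+13+11+10+18 = 66
HQ → Y6 → W3 → Y2 → C5 → HQ: 18+10+3+13+1 = 45
HQ → Y6 → Y2 → W3 → C5 → HQ: 18+12+3+11+1 = 45
The minimum is 45.
One optimal route: HQ → W3 → Y2 → Y6 → C5 → HQ (or its reverse).

45 km — the shortest possible round trip.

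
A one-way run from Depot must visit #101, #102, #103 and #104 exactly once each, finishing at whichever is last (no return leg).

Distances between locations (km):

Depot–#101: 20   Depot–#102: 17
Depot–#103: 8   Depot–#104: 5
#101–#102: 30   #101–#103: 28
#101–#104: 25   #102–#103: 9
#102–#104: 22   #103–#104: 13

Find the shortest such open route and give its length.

There are 4! = 24 possible orderings.
Depot→#101→#102→#103→#104: 20+30+9+13 = 72
Depot→#101→#102→#104→#103: 20+30+22+13 = 85
Depot→#101→#103→#102→#104: 20+28+9+22 = 79
Depot→#101→#103→#104→#102: 20+28+13+22 = 83
Depot→#101→#104→#102→#103: 20+25+22+9 = 76
Depot→#101→#104→#103→#102: 20+25+13+9 = 67
Depot→#102→#101→#103→#104: 17+30+28+13 = 88
Depot→#102→#101→#104→#103: 17+30+25+13 = 85
Depot→#102→#103→#101→#104: 17+9+28+25 = 79
Depot→#102→#103→#104→#101: 17+9+13+25 = 64
Depot→#102→#104→#101→#103: 17+22+25+28 = 92
Depot→#102→#104→#103→#101: 17+22+13+28 = 80
Depot→#103→#101→#102→#104: 8+28+30+22 = 88
Depot→#103→#101→#104→#102: 8+28+25+22 = 83
… (10 more)
Depot→#104→#103→#102→#101: 5+13+9+30 = 57  ← best
The minimum is 57.
One shortest path: Depot → #104 → #103 → #102 → #101.

Minimum one-way distance = 57 km.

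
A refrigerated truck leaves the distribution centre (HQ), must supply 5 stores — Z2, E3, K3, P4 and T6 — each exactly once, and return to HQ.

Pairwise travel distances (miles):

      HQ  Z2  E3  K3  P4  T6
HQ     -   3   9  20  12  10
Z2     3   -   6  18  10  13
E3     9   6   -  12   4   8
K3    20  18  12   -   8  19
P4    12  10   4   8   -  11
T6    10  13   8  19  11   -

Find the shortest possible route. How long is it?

With 5 stops there are 5!/2 = 60 distinct round trips (a route and its reverse cost the same).
HQ→Z2→E3→K3→P4→T6→HQ: 3+6+12+8+11+10 = 50
HQ→Z2→E3→K3→T6→P4→HQ: 3+6+12+19+11+12 = 63
HQ→Z2→E3→P4→K3→T6→HQ: 3+6+4+8+19+10 = 50
HQ→Z2→E3→P4→T6→K3→HQ: 3+6+4+11+19+20 = 63
HQ→Z2→E3→T6→K3→P4→HQ: 3+6+8+19+8+12 = 56
HQ→Z2→E3→T6→P4→K3→HQ: 3+6+8+11+8+20 = 56
HQ→Z2→K3→E3→P4→T6→HQ: 3+18+12+4+11+10 = 58
HQ→Z2→K3→E3→T6→P4→HQ: 3+18+12+8+11+12 = 64
HQ→Z2→K3→P4→E3→T6→HQ: 3+18+8+4+8+10 = 51
HQ→Z2→K3→P4→T6→E3→HQ: 3+18+8+11+8+9 = 57
HQ→Z2→K3→T6→E3→P4→HQ: 3+18+19+8+4+12 = 64
HQ→Z2→K3→T6→P4→E3→HQ: 3+18+19+11+4+9 = 64
HQ→Z2→P4→E3→K3→T6→HQ: 3+10+4+12+19+10 = 58
HQ→Z2→P4→E3→T6→K3→HQ: 3+10+4+8+19+20 = 64
… (46 more)
The minimum is 50.
One optimal route: HQ → Z2 → E3 → K3 → P4 → T6 → HQ (or its reverse).

50 miles — the shortest possible round trip.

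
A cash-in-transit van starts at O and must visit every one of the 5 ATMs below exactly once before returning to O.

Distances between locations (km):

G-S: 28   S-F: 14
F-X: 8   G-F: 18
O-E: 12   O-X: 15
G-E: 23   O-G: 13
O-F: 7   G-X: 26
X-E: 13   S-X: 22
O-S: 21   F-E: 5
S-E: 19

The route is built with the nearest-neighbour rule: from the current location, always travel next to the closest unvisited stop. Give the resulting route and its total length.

Nearest-neighbour total = 88 km; route O → F → E → X → S → G → O.

From O: distances to unvisited — F=7, E=12, G=13, X=15, S=21. Nearest is F (7).
From F: distances to unvisited — E=5, X=8, S=14, G=18. Nearest is E (5).
From E: distances to unvisited — X=13, S=19, G=23. Nearest is X (13).
From X: distances to unvisited — S=22, G=26. Nearest is S (22).
From S: distances to unvisited — G=28. Nearest is G (28).
Return G→O: 13.
Total = 7 + 5 + 13 + 22 + 28 + 13 = 88.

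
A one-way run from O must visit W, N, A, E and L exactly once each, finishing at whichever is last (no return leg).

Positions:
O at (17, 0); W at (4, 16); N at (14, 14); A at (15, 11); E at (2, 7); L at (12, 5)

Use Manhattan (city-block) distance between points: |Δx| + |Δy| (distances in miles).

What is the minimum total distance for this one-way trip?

There are 5! = 120 possible orderings.
O - W - N - A - E - L: 29+12+4+17+12 = 74
O - W - N - A - L - E: 29+12+4+9+12 = 66
O - W - N - E - A - L: 29+12+19+17+9 = 86
O - W - N - E - L - A: 29+12+19+12+9 = 81
O - W - N - L - A - E: 29+12+11+9+17 = 78
O - W - N - L - E - A: 29+12+11+12+17 = 81
O - W - A - N - E - L: 29+16+4+19+12 = 80
O - W - A - N - L - E: 29+16+4+11+12 = 72
O - W - A - E - N - L: 29+16+17+19+11 = 92
O - W - A - E - L - N: 29+16+17+12+11 = 85
O - W - A - L - N - E: 29+16+9+11+19 = 84
O - W - A - L - E - N: 29+16+9+12+19 = 85
O - W - E - N - A - L: 29+11+19+4+9 = 72
O - W - E - N - L - A: 29+11+19+11+9 = 79
… (106 more)
O - L - A - N - W - E: 10+9+4+12+11 = 46  ← best
The minimum is 46.
One shortest path: O → L → A → N → W → E.

Shortest open route: 46 miles.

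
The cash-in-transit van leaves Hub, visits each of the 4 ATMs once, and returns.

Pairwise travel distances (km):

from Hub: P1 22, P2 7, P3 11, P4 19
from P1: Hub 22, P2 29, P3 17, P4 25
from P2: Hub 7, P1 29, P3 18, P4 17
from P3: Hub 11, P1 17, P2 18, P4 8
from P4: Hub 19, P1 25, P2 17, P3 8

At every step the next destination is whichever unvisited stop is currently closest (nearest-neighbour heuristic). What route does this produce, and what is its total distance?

Hub → [P2:7 / P3:11 / P4:19 / P1:22] → P2 (7)
P2 → [P4:17 / P3:18 / P1:29] → P4 (17)
P4 → [P3:8 / P1:25] → P3 (8)
P3 → [P1:17] → P1 (17)
Return P1→Hub: 22.
Total = 7 + 17 + 8 + 17 + 22 = 71.

Nearest-neighbour total = 71 km; route Hub → P2 → P4 → P3 → P1 → Hub.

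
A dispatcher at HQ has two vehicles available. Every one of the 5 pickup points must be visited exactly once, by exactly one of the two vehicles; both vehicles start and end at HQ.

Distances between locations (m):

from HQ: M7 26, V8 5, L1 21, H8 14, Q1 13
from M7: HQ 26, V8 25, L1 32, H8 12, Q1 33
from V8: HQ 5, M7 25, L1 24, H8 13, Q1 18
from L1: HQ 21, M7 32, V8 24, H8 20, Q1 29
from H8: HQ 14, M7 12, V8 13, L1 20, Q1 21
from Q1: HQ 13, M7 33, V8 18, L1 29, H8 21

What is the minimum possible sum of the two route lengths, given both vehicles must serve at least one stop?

109 m — the smallest possible combined total.

There are 2^4 − 1 = 15 ways to divide the 5 stops into two non-empty groups. For each, the best each vehicle can do is its own shortest tour through its group:
  {M7} + {V8, L1, H8, Q1}: 52 + 80 = 132
  {V8} + {M7, L1, H8, Q1}: 10 + 99 = 109
  {M7, V8} + {L1, H8, Q1}: 56 + 75 = 131
  {L1} + {M7, V8, H8, Q1}: 42 + 76 = 118
  {M7, L1} + {V8, H8, Q1}: 79 + 52 = 131
  {V8, L1} + {M7, H8, Q1}: 50 + 72 = 122
  … (15 splits in total)
Best: vehicle 1 HQ → V8 → HQ = 10; vehicle 2 HQ → L1 → M7 → H8 → Q1 → HQ = 99; combined 109.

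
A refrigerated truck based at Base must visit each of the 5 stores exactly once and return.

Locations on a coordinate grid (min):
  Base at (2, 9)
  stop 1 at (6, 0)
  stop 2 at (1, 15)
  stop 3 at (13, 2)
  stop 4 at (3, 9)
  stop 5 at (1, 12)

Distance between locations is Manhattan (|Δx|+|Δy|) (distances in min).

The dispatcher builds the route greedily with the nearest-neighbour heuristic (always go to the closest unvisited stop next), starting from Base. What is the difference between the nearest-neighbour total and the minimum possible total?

Excess over optimum: 2 min.

Base: stop 4=1, stop 5=4, stop 2=7, stop 1=13, stop 3=18 ⇒ stop 4
stop 4: stop 5=5, stop 2=8, stop 1=12, stop 3=17 ⇒ stop 5
stop 5: stop 2=3, stop 1=17, stop 3=22 ⇒ stop 2
stop 2: stop 1=20, stop 3=25 ⇒ stop 1
stop 1: stop 3=9 ⇒ stop 3
NN route Base → stop 4 → stop 5 → stop 2 → stop 1 → stop 3 → Base costs 56.
Optimal: Base → stop 1 → stop 3 → stop 4 → stop 2 → stop 5 → Base costs 54 (by enumerating all 60 distinct tours).
Excess = 56 − 54 = 2.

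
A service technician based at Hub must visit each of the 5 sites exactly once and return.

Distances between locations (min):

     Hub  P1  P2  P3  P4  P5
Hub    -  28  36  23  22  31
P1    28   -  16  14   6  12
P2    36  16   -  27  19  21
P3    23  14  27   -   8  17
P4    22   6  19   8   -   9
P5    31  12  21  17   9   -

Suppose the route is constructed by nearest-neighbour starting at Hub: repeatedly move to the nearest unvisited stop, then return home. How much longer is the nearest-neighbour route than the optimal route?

From Hub: P4=22, P3=23, P1=28, P5=31, P2=36 → choose P4 (22).
From P4: P1=6, P3=8, P5=9, P2=19 → choose P1 (6).
From P1: P5=12, P3=14, P2=16 → choose P5 (12).
From P5: P3=17, P2=21 → choose P3 (17).
From P3: P2=27 → choose P2 (27).
NN route Hub → P4 → P1 → P5 → P3 → P2 → Hub costs 120.
Optimal: Hub → P2 → P1 → P5 → P4 → P3 → Hub costs 104 (by enumerating all 60 distinct tours).
Excess = 120 − 104 = 16.

Excess over optimum: 16 min.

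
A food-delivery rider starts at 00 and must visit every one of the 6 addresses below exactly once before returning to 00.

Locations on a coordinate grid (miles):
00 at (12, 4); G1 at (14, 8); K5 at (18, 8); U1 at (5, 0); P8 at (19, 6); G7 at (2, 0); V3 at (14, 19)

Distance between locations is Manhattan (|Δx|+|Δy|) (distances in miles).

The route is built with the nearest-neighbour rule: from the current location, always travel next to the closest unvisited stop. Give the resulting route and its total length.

At 00 the remaining stops are G1 6, P8 9, K5 10, U1 11, G7 14, V3 17; go to G1.
At G1 the remaining stops are K5 4, P8 7, V3 11, U1 17, G7 20; go to K5.
At K5 the remaining stops are P8 3, V3 15, U1 21, G7 24; go to P8.
At P8 the remaining stops are V3 18, U1 20, G7 23; go to V3.
At V3 the remaining stops are U1 28, G7 31; go to U1.
At U1 the remaining stops are G7 3; go to G7.
Return G7→00: 14.
Total = 6 + 4 + 3 + 18 + 28 + 3 + 14 = 76.

Nearest-neighbour total = 76 miles; route 00 → G1 → K5 → P8 → V3 → U1 → G7 → 00.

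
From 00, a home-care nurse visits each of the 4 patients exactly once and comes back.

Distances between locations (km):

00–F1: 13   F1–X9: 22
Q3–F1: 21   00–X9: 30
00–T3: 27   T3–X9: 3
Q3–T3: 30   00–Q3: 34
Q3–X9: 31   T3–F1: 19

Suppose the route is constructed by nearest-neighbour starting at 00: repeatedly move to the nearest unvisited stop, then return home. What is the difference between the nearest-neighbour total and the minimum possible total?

00: F1=13, T3=27, X9=30, Q3=34 ⇒ F1
F1: T3=19, Q3=21, X9=22 ⇒ T3
T3: X9=3, Q3=30 ⇒ X9
X9: Q3=31 ⇒ Q3
NN route 00 → F1 → T3 → X9 → Q3 → 00 costs 100.
Optimal: 00 → T3 → X9 → Q3 → F1 → 00 costs 95 (by enumerating all 12 distinct tours).
Excess = 100 − 95 = 5.

Excess over optimum: 5 km.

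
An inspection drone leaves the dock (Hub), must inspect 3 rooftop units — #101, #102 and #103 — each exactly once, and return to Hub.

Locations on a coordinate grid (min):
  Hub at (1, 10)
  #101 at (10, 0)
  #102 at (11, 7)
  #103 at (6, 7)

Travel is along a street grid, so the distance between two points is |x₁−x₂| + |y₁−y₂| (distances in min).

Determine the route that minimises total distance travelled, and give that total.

Shortest round trip = 40 min.

With 3 stops there are 3!/2 = 3 distinct round trips (a route and its reverse cost the same).
Hub - #101 - #102 - #103 - Hub: 19+8+5+8 = 40
Hub - #101 - #103 - #102 - Hub: 19+11+5+13 = 48
Hub - #102 - #101 - #103 - Hub: 13+8+11+8 = 40
The minimum is 40.
One optimal route: Hub → #101 → #102 → #103 → Hub (or its reverse).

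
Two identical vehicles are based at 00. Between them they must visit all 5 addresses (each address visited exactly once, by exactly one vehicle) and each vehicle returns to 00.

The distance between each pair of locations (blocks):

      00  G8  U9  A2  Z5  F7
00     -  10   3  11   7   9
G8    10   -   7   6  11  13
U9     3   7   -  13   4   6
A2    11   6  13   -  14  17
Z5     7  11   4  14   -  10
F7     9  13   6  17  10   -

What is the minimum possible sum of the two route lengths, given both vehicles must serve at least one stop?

Minimum combined distance: 53 blocks.

Check every non-empty split of the stops between the two vehicles; for each half take its own optimal tour:
  {G8} + {U9, A2, Z5, F7}: 20 + 44 = 64
  {U9} + {G8, A2, Z5, F7}: 6 + 47 = 53
  {G8, U9} + {A2, Z5, F7}: 20 + 44 = 64
  {A2} + {G8, U9, Z5, F7}: 22 + 40 = 62
  {G8, A2} + {U9, Z5, F7}: 27 + 26 = 53
  {U9, A2} + {G8, Z5, F7}: 27 + 40 = 67
  … (15 splits in total)
Best: vehicle 1 00 → U9 → 00 = 6; vehicle 2 00 → A2 → G8 → Z5 → F7 → 00 = 47; combined 53.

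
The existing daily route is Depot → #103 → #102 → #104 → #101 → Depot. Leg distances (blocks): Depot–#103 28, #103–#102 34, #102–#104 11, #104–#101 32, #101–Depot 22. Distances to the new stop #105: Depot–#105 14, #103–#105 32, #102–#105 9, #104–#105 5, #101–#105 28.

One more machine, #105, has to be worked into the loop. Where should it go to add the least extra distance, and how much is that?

Minimum extra distance: 1 blocks, inserting #105 between #104 and #101.

Insertion cost between consecutive stops i–j is d(i,#105) + d(#105,j) − d(i,j):
  between Depot and #103: 14 + 32 − 28 = 18
  between #103 and #102: 32 + 9 − 34 = 7
  between #102 and #104: 9 + 5 − 11 = 3
  between #104 and #101: 5 + 28 − 32 = 1
  between #101 and Depot: 28 + 14 − 22 = 20
Cheapest insertion is between #104 and #101, adding 1.
New total = 127 + 1 = 128.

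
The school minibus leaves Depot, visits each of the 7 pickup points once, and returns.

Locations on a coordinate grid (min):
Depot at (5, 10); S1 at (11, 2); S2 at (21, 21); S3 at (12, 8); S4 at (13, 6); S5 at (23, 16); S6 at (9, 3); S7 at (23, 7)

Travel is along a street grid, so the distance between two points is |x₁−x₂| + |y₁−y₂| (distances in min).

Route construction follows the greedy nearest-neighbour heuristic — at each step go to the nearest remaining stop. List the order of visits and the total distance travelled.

From Depot: distances to unvisited — S3=9, S6=11, S4=12, S1=14, S7=21, S5=24, S2=27. Nearest is S3 (9).
From S3: distances to unvisited — S4=3, S1=7, S6=8, S7=12, S5=19, S2=22. Nearest is S4 (3).
From S4: distances to unvisited — S1=6, S6=7, S7=11, S5=20, S2=23. Nearest is S1 (6).
From S1: distances to unvisited — S6=3, S7=17, S5=26, S2=29. Nearest is S6 (3).
From S6: distances to unvisited — S7=18, S5=27, S2=30. Nearest is S7 (18).
From S7: distances to unvisited — S5=9, S2=16. Nearest is S5 (9).
From S5: distances to unvisited — S2=7. Nearest is S2 (7).
Return S2→Depot: 27.
Total = 9 + 3 + 6 + 3 + 18 + 9 + 7 + 27 = 82.

Total distance 82 min via the nearest-neighbour route Depot → S3 → S4 → S1 → S6 → S7 → S5 → S2 → Depot.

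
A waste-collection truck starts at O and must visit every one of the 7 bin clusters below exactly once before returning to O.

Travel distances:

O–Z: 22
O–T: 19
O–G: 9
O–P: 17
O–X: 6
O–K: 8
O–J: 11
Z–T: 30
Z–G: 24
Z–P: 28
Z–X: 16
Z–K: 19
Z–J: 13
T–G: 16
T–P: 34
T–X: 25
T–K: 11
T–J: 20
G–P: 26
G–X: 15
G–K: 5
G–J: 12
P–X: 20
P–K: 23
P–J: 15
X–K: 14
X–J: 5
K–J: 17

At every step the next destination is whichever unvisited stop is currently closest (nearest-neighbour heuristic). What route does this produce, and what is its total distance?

At O the remaining stops are X 6, K 8, G 9, J 11, P 17, T 19, Z 22; go to X.
At X the remaining stops are J 5, K 14, G 15, Z 16, P 20, T 25; go to J.
At J the remaining stops are G 12, Z 13, P 15, K 17, T 20; go to G.
At G the remaining stops are K 5, T 16, Z 24, P 26; go to K.
At K the remaining stops are T 11, Z 19, P 23; go to T.
At T the remaining stops are Z 30, P 34; go to Z.
At Z the remaining stops are P 28; go to P.
Return P→O: 17.
Total = 6 + 5 + 12 + 5 + 11 + 30 + 28 + 17 = 114.

Total distance 114 via the nearest-neighbour route O → X → J → G → K → T → Z → P → O.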